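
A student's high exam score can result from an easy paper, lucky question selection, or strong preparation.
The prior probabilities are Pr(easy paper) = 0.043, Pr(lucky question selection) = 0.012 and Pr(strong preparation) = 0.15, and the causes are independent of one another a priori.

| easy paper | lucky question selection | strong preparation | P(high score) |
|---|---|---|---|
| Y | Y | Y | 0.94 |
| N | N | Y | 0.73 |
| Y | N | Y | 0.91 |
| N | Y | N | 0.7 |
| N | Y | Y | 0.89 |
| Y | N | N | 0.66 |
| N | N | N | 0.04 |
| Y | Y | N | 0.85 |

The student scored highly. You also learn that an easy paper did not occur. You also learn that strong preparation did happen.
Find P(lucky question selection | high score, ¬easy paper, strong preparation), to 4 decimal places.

P(high score | ¬easy paper, strong preparation) = 0.73·0.988 + 0.89·0.012 = 0.721240 + 0.010680 = 0.731920
The lucky question selection-present share is 0.89·0.012 = 0.010680.
Hence the posterior is 0.010680/0.731920 ≈ 0.0146.

P(lucky question selection | high score, ¬easy paper, strong preparation) ≈ 0.0146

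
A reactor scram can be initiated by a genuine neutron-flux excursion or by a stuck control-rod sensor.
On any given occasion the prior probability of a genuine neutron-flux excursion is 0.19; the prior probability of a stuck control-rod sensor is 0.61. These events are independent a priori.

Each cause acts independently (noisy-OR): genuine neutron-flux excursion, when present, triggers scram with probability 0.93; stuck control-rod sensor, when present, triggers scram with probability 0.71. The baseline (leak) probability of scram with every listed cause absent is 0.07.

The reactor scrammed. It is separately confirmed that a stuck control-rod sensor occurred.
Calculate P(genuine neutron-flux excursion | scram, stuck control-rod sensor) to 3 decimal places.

Under noisy-OR, P(scram | causes) = 1 − (1−0.07)·∏(1−qᵢ) over the active causes.
P(scram | stuck control-rod sensor) = 0.7303×0.81 + 0.981121×0.19 = 0.591543 + 0.186413 = 0.777956
Of this, 0.186413 comes from 0.981121×0.19 (the genuine neutron-flux excursion=true cases).
P(genuine neutron-flux excursion | scram, stuck control-rod sensor) = 0.186413 / 0.777956 ≈ 0.240

P(genuine neutron-flux excursion | scram, stuck control-rod sensor) ≈ 0.240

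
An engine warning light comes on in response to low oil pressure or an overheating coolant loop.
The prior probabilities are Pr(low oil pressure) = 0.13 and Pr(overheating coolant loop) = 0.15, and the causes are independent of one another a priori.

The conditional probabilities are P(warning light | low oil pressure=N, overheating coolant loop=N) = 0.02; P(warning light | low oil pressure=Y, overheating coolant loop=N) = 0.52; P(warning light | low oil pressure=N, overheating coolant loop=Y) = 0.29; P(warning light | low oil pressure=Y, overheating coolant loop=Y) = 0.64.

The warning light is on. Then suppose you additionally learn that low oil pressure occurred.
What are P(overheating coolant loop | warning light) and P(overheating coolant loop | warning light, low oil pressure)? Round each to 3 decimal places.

P(overheating coolant loop | warning light) ≈ 0.411; P(overheating coolant loop | warning light, low oil pressure) ≈ 0.178

Enumerate the 4 (low oil pressure, overheating coolant loop) configurations and weight by the priors:
  P(warning light) = 0.02·0.87·0.85 + 0.29·0.87·0.15 + 0.52·0.13·0.85 + 0.64·0.13·0.15
        = 0.014790 + 0.037845 + 0.057460 + 0.012480 = 0.122575
Keeping only the overheating coolant loop-present terms gives 0.050325, so
  P(overheating coolant loop | warning light) = 0.050325 / 0.122575 ≈ 0.411

With the extra evidence:
By total probability over both values of overheating coolant loop:
  P(warning light | low oil pressure) = 0.52*0.85 + 0.64*0.15
        = 0.442000 + 0.096000 = 0.538000
Configurations with overheating coolant loop contribute 0.096000, so
  P(overheating coolant loop | warning light, low oil pressure) = 0.096000 / 0.538000 ≈ 0.178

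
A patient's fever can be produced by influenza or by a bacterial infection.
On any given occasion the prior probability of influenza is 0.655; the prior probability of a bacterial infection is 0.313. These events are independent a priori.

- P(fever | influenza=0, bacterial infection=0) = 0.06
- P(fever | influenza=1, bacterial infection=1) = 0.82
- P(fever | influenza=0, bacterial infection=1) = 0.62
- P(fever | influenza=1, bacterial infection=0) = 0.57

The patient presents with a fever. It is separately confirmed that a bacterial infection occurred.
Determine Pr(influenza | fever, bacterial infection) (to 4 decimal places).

Pr(influenza | fever, bacterial infection) ≈ 0.7152

Sum P(fever|·) weighted by the priors over both values of influenza:
  P(fever | bacterial infection) = 0.62·0.345 + 0.82·0.655
        = 0.213900 + 0.537100 = 0.751000
Configurations with influenza contribute 0.537100, so
  P(influenza | fever, bacterial infection) = 0.537100 / 0.751000 ≈ 0.7152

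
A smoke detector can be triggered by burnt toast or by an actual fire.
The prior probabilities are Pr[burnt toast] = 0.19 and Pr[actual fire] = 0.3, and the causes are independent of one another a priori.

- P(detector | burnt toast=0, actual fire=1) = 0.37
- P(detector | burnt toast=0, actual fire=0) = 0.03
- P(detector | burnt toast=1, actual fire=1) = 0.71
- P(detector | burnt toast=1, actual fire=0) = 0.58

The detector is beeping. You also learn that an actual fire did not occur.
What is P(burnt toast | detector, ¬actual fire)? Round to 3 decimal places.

Enumerate both values of burnt toast and weight by the priors:
  P(detector | ¬actual fire) = 0.03*0.81 + 0.58*0.19
        = 0.024300 + 0.110200 = 0.134500
Keeping only the burnt toast-present terms gives 0.110200, so
  P(burnt toast | detector, ¬actual fire) = 0.110200 / 0.134500 ≈ 0.819

P(burnt toast | detector, ¬actual fire) ≈ 0.819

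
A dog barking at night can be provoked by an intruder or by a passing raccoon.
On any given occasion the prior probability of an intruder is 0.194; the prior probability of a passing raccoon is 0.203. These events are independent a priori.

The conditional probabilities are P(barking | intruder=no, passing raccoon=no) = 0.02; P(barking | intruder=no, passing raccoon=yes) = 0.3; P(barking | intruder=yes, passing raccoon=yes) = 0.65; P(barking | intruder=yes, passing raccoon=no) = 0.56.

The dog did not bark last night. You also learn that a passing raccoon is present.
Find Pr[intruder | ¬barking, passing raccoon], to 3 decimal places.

Pr[intruder | ¬barking, passing raccoon] ≈ 0.107

Enumerate both values of intruder and weight by the priors:
  P(¬barking | passing raccoon) = 0.7×0.806 + 0.35×0.194
        = 0.564200 + 0.067900 = 0.632100
Configurations with intruder contribute 0.067900, so
  P(intruder | ¬barking, passing raccoon) = 0.067900 / 0.632100 ≈ 0.107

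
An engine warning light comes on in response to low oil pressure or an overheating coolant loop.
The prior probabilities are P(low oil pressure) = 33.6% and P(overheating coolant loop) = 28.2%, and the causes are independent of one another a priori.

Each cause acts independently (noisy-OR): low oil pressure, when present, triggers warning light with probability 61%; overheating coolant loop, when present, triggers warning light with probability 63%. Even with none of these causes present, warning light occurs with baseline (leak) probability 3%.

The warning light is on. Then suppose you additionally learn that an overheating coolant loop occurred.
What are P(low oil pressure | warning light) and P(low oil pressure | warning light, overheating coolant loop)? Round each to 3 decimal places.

Under noisy-OR, P(warning light | causes) = 1 − (1−0.03)·∏(1−qᵢ) over the active causes.
P(warning light) = 0.03×0.664×0.718 + 0.6411×0.664×0.282 + 0.6217×0.336×0.718 + 0.860029×0.336×0.282 = 0.014303 + 0.120045 + 0.149984 + 0.081489 = 0.365821
The low oil pressure-present share is 0.149984 + 0.081489 = 0.231473.
Hence the posterior is 0.231473/0.365821 ≈ 0.633.

Now also conditioning on overheating coolant loop=true:
For the numerator, keep only low oil pressure=true terms: 0.860029×0.336 = 0.288970
The normalizing constant is 0.6411×0.664 + 0.860029×0.336 = 0.714660
P(low oil pressure | warning light, overheating coolant loop) = 0.288970/0.714660 ≈ 0.404
The drop from 0.633 to 0.404 is the explaining-away (discounting) effect.

P(low oil pressure | warning light) ≈ 0.633; P(low oil pressure | warning light, overheating coolant loop) ≈ 0.404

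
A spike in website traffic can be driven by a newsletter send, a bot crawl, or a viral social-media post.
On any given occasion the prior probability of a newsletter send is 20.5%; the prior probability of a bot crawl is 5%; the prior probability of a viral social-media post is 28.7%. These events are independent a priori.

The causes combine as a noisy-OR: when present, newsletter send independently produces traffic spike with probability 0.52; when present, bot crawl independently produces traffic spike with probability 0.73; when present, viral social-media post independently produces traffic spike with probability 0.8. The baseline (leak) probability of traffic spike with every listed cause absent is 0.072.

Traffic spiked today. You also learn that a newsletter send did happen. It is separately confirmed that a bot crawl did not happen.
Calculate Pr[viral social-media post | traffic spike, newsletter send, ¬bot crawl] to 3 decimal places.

Under noisy-OR, P(traffic spike | causes) = 1 − (1−0.072)·∏(1−qᵢ) over the active causes.
Sum P(traffic spike|·) weighted by the priors over both values of viral social-media post:
  P(traffic spike | newsletter send, ¬bot crawl) = 0.55456*0.713 + 0.910912*0.287
        = 0.395401 + 0.261432 = 0.656833
Configurations with viral social-media post contribute 0.261432, so
  P(viral social-media post | traffic spike, newsletter send, ¬bot crawl) = 0.261432 / 0.656833 ≈ 0.398

Pr[viral social-media post | traffic spike, newsletter send, ¬bot crawl] ≈ 0.398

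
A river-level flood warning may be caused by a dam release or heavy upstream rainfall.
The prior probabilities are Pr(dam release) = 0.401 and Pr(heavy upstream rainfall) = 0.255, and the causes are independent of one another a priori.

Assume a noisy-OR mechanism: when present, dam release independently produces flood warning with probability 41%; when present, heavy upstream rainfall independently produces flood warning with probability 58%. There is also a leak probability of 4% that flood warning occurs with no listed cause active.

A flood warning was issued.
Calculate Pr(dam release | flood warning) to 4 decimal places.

Under noisy-OR, P(flood warning | causes) = 1 − (1−0.04)·∏(1−qᵢ) over the active causes.
P(flood warning) = 0.04×0.599×0.745 + 0.5968×0.599×0.255 + 0.4336×0.401×0.745 + 0.762112×0.401×0.255 = 0.017850 + 0.091158 + 0.129536 + 0.077930 = 0.316474
The dam release-present share is 0.129536 + 0.077930 = 0.207466.
Hence the posterior is 0.207466/0.316474 ≈ 0.6556.

Pr(dam release | flood warning) ≈ 0.6556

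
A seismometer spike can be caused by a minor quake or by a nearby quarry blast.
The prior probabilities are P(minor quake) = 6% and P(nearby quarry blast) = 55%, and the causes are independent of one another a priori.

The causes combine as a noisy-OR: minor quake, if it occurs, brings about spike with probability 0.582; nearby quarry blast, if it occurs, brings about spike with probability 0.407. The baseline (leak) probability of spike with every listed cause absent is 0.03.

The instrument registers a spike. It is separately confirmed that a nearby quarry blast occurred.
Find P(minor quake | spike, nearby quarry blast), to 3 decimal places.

Under noisy-OR, P(spike | causes) = 1 − (1−0.03)·∏(1−qᵢ) over the active causes.
Weight on minor quake=true, given the evidence: 0.759562×0.06 = 0.045574
The normalizing constant is 0.42479×0.94 + 0.759562×0.06 = 0.444877
P(minor quake | spike, nearby quarry blast) = 0.045574/0.444877 ≈ 0.102

P(minor quake | spike, nearby quarry blast) ≈ 0.102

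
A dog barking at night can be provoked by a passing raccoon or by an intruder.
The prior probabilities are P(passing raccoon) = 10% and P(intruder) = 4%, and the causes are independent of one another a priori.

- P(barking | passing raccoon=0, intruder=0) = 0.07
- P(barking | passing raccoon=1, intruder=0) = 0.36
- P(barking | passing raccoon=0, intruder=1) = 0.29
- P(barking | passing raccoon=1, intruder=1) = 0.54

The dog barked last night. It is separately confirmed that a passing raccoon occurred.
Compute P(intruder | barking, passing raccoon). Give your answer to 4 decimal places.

P(intruder | barking, passing raccoon) ≈ 0.0588

Weight on intruder=true, given the evidence: 0.54*0.04 = 0.021600
Normalizer over all consistent configurations: 0.36*0.96 + 0.54*0.04 = 0.367200
Posterior = 0.021600 / 0.367200 ≈ 0.0588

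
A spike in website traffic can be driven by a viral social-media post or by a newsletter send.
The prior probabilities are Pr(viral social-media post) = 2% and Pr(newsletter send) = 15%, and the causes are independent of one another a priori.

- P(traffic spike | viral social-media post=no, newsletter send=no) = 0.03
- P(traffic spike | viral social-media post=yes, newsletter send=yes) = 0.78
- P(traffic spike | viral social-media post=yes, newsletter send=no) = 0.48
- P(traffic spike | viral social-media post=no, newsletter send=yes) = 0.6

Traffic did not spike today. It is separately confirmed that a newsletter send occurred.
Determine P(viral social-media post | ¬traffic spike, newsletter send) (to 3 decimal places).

By total probability over both values of viral social-media post:
  P(¬traffic spike | newsletter send) = 0.4·0.98 + 0.22·0.02
        = 0.392000 + 0.004400 = 0.396400
Keeping only the viral social-media post-present terms gives 0.004400, so
  P(viral social-media post | ¬traffic spike, newsletter send) = 0.004400 / 0.396400 ≈ 0.011

P(viral social-media post | ¬traffic spike, newsletter send) ≈ 0.011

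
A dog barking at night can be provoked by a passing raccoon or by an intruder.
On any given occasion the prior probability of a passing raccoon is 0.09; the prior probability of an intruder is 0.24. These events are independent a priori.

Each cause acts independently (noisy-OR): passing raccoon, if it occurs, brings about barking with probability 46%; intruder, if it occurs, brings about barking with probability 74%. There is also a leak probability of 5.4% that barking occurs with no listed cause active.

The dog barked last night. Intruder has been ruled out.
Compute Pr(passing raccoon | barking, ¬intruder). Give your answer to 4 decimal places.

Under noisy-OR, P(barking | causes) = 1 − (1−0.054)·∏(1−qᵢ) over the active causes.
P(barking | ¬intruder) = 0.054×0.91 + 0.48916×0.09 = 0.049140 + 0.044024 = 0.093164
The passing raccoon-present share is 0.48916×0.09 = 0.044024.
So P(passing raccoon | barking, ¬intruder) = 0.044024/0.093164 ≈ 0.4725.

Pr(passing raccoon | barking, ¬intruder) ≈ 0.4725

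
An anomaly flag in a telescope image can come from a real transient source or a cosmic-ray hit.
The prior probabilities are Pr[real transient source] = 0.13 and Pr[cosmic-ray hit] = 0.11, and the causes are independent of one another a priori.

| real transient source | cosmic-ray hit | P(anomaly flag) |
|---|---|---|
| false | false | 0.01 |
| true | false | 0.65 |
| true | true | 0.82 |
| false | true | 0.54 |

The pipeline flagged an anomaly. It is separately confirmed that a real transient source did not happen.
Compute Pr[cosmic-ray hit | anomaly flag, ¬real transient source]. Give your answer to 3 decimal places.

Pr[cosmic-ray hit | anomaly flag, ¬real transient source] ≈ 0.870

Enumerate both values of cosmic-ray hit and weight by the priors:
  P(anomaly flag | ¬real transient source) = 0.01·0.89 + 0.54·0.11
        = 0.008900 + 0.059400 = 0.068300
Configurations with cosmic-ray hit contribute 0.059400, so
  P(cosmic-ray hit | anomaly flag, ¬real transient source) = 0.059400 / 0.068300 ≈ 0.870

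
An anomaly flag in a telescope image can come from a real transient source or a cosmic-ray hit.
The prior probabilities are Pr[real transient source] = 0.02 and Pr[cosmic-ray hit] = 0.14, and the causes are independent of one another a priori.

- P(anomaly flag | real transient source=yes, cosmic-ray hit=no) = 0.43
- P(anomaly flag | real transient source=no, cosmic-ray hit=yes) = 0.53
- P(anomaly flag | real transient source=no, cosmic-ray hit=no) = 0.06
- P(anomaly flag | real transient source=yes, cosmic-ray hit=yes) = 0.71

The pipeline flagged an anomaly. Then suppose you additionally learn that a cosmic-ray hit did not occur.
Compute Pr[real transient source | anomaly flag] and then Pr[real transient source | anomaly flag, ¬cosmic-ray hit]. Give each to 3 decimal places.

P(anomaly flag) = 0.06×0.98×0.86 + 0.53×0.98×0.14 + 0.43×0.02×0.86 + 0.71×0.02×0.14 = 0.050568 + 0.072716 + 0.007396 + 0.001988 = 0.132668
Restricting to configurations with real transient source present: 0.007396 + 0.001988 = 0.009384.
So P(real transient source | anomaly flag) = 0.009384/0.132668 ≈ 0.071.

Now condition on the additional information:
Sum P(anomaly flag|·) weighted by the priors over both values of real transient source:
  P(anomaly flag | ¬cosmic-ray hit) = 0.06*0.98 + 0.43*0.02
        = 0.058800 + 0.008600 = 0.067400
Configurations with real transient source contribute 0.008600, so
  P(real transient source | anomaly flag, ¬cosmic-ray hit) = 0.008600 / 0.067400 ≈ 0.128
With cosmic-ray hit excluded, real transient source must carry more of the explanatory weight for the anomaly flag.

Pr[real transient source | anomaly flag] ≈ 0.071; Pr[real transient source | anomaly flag, ¬cosmic-ray hit] ≈ 0.128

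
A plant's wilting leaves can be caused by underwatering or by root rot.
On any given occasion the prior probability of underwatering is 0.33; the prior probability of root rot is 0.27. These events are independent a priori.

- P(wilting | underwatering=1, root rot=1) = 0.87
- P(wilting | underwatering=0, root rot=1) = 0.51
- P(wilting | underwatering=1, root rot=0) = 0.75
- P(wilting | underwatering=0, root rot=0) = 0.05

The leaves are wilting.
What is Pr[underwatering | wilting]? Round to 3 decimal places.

Pr[underwatering | wilting] ≈ 0.689

Enumerate the 4 (underwatering, root rot) configurations and weight by the priors:
  P(wilting) = 0.05·0.67·0.73 + 0.51·0.67·0.27 + 0.75·0.33·0.73 + 0.87·0.33·0.27
        = 0.024455 + 0.092259 + 0.180675 + 0.077517 = 0.374906
Keeping only the underwatering-present terms gives 0.258192, so
  P(underwatering | wilting) = 0.258192 / 0.374906 ≈ 0.689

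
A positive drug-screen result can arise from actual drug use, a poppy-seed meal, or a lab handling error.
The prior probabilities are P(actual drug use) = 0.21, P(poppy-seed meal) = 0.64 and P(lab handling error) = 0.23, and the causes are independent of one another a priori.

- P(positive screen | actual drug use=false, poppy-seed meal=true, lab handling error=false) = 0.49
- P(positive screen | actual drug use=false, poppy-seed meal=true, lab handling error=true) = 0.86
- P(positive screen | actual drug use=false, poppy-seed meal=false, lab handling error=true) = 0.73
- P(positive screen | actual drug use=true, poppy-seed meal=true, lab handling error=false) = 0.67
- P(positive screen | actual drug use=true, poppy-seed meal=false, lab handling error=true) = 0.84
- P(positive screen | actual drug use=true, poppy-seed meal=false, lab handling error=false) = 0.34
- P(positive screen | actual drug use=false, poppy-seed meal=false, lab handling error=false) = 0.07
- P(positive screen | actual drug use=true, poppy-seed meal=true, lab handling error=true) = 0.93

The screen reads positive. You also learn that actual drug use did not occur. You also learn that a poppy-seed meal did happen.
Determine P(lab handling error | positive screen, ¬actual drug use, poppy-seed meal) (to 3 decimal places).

Weight on lab handling error=true, given the evidence: 0.86·0.23 = 0.197800
The normalizing constant is 0.49·0.77 + 0.86·0.23 = 0.575100
Posterior = 0.197800 / 0.575100 ≈ 0.344

P(lab handling error | positive screen, ¬actual drug use, poppy-seed meal) ≈ 0.344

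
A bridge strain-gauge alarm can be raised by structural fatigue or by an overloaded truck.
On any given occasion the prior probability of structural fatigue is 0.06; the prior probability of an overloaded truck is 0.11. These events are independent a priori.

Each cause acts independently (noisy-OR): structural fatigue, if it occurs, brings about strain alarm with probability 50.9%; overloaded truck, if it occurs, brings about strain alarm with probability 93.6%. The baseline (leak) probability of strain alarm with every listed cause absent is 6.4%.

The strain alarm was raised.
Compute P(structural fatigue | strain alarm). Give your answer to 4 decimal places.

Under noisy-OR, P(strain alarm | causes) = 1 − (1−0.064)·∏(1−qᵢ) over the active causes.
Enumerate the 4 (structural fatigue, overloaded truck) configurations and weight by the priors:
  P(strain alarm) = 0.064·0.94·0.89 + 0.940096·0.94·0.11 + 0.540424·0.06·0.89 + 0.970587·0.06·0.11
        = 0.053542 + 0.097206 + 0.028859 + 0.006406 = 0.186013
Configurations with structural fatigue contribute 0.035265, so
  P(structural fatigue | strain alarm) = 0.035265 / 0.186013 ≈ 0.1896

P(structural fatigue | strain alarm) ≈ 0.1896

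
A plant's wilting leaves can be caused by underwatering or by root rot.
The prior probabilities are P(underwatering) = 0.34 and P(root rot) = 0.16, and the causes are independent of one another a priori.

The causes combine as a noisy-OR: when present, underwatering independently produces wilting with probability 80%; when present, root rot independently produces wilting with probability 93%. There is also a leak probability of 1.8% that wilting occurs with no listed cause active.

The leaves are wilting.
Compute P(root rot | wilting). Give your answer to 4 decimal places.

Under noisy-OR, P(wilting | causes) = 1 − (1−0.018)·∏(1−qᵢ) over the active causes.
By total probability over the 4 (underwatering, root rot) configurations:
  P(wilting) = 0.018*0.66*0.84 + 0.93126*0.66*0.16 + 0.8036*0.34*0.84 + 0.986252*0.34*0.16
        = 0.009979 + 0.098341 + 0.229508 + 0.053652 = 0.391480
Keeping only the root rot-present terms gives 0.151993, so
  P(root rot | wilting) = 0.151993 / 0.391480 ≈ 0.3883

P(root rot | wilting) ≈ 0.3883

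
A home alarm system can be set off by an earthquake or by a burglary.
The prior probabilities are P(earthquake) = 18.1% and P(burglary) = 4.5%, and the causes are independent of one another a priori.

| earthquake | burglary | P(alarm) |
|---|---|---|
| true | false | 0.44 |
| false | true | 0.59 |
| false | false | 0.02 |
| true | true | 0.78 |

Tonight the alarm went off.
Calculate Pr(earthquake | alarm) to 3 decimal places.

Pr(earthquake | alarm) ≈ 0.688

P(alarm) = 0.02×0.819×0.955 + 0.59×0.819×0.045 + 0.44×0.181×0.955 + 0.78×0.181×0.045 = 0.015643 + 0.021744 + 0.076056 + 0.006353 = 0.119796
Restricting to configurations with earthquake present: 0.076056 + 0.006353 = 0.082409.
So P(earthquake | alarm) = 0.082409/0.119796 ≈ 0.688.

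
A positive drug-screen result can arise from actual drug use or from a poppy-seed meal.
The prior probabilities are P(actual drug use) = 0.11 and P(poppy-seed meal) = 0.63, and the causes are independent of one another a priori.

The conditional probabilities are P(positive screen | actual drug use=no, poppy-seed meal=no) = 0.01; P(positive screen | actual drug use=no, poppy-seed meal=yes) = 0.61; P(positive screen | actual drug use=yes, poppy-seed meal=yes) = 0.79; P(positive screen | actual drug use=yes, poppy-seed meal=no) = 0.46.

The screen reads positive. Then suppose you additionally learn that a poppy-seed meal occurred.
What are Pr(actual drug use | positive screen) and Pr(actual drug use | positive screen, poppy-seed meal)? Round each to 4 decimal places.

By total probability over the 4 (actual drug use, poppy-seed meal) configurations:
  P(positive screen) = 0.01*0.89*0.37 + 0.61*0.89*0.63 + 0.46*0.11*0.37 + 0.79*0.11*0.63
        = 0.003293 + 0.342027 + 0.018722 + 0.054747 = 0.418789
Keeping only the actual drug use-present terms gives 0.073469, so
  P(actual drug use | positive screen) = 0.073469 / 0.418789 ≈ 0.1754

Now also conditioning on poppy-seed meal=true:
P(positive screen | poppy-seed meal) = 0.61*0.89 + 0.79*0.11 = 0.542900 + 0.086900 = 0.629800
Of this, 0.086900 comes from 0.79*0.11 (the actual drug use=true cases).
P(actual drug use | positive screen, poppy-seed meal) = 0.086900 / 0.629800 ≈ 0.1380

Pr(actual drug use | positive screen) ≈ 0.1754; Pr(actual drug use | positive screen, poppy-seed meal) ≈ 0.1380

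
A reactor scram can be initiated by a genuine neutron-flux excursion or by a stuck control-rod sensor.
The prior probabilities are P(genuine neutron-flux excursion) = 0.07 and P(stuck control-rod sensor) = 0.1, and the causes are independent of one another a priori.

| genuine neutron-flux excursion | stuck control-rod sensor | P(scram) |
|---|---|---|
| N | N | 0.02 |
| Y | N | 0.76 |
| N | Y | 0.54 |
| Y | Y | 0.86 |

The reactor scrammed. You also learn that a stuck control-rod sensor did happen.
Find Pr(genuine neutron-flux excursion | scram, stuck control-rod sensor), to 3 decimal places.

P(scram | stuck control-rod sensor) = 0.54*0.93 + 0.86*0.07 = 0.502200 + 0.060200 = 0.562400
Of this, 0.060200 comes from 0.86*0.07 (the genuine neutron-flux excursion=true cases).
Hence the posterior is 0.060200/0.562400 ≈ 0.107.

Pr(genuine neutron-flux excursion | scram, stuck control-rod sensor) ≈ 0.107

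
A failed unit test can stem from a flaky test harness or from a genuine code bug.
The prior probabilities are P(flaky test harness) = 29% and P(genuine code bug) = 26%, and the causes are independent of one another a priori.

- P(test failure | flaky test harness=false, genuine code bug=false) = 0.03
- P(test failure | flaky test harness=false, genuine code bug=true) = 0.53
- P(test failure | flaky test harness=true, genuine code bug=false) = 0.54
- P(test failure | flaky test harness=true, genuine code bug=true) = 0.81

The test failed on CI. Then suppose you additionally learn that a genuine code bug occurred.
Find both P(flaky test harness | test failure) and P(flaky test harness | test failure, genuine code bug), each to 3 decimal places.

P(flaky test harness | test failure) ≈ 0.609; P(flaky test harness | test failure, genuine code bug) ≈ 0.384

P(test failure) = 0.03·0.71·0.74 + 0.53·0.71·0.26 + 0.54·0.29·0.74 + 0.81·0.29·0.26 = 0.015762 + 0.097838 + 0.115884 + 0.061074 = 0.290558
Restricting to configurations with flaky test harness present: 0.115884 + 0.061074 = 0.176958.
P(flaky test harness | test failure) = 0.176958 / 0.290558 ≈ 0.609

Now also conditioning on genuine code bug=true:
P(test failure | genuine code bug) = 0.53·0.71 + 0.81·0.29 = 0.376300 + 0.234900 = 0.611200
Restricting to configurations with flaky test harness present: 0.81·0.29 = 0.234900.
Hence the posterior is 0.234900/0.611200 ≈ 0.384.
This is intercausal reasoning (explaining away): once genuine code bug accounts for the test failure, flaky test harness becomes less likely.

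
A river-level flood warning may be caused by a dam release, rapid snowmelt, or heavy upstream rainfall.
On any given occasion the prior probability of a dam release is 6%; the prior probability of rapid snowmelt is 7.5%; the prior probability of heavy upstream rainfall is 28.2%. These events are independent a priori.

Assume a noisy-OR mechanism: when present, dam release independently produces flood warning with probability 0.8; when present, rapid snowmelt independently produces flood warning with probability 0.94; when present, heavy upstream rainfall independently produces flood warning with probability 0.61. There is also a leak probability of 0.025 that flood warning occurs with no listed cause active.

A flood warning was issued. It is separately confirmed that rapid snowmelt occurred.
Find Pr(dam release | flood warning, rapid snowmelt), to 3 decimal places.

Under noisy-OR, P(flood warning | causes) = 1 − (1−0.025)·∏(1−qᵢ) over the active causes.
Numerator (weight on configurations with dam release): 0.042576 + 0.016843 = 0.059419
The normalizing constant is 0.9415·0.94·0.718 + 0.977185·0.94·0.282 + 0.9883·0.06·0.718 + 0.995437·0.06·0.282 = 0.953888
P(dam release | flood warning, rapid snowmelt) = 0.059419/0.953888 ≈ 0.062

Pr(dam release | flood warning, rapid snowmelt) ≈ 0.062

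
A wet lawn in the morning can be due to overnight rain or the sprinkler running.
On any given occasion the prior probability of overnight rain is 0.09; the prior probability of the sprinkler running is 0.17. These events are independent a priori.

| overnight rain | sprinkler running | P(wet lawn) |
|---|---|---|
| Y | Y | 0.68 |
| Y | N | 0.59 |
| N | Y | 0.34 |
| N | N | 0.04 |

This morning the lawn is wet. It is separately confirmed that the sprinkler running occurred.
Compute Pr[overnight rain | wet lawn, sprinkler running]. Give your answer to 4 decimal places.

Pr[overnight rain | wet lawn, sprinkler running] ≈ 0.1651

P(wet lawn | sprinkler running) = 0.34×0.91 + 0.68×0.09 = 0.309400 + 0.061200 = 0.370600
Restricting to configurations with overnight rain present: 0.68×0.09 = 0.061200.
Hence the posterior is 0.061200/0.370600 ≈ 0.1651.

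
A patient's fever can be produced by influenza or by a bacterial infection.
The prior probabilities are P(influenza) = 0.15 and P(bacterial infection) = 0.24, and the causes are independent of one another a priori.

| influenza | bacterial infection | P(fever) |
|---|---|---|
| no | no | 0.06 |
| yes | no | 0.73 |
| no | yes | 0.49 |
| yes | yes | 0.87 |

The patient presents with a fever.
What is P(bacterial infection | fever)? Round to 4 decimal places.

P(bacterial infection | fever) ≈ 0.5184

P(fever) = 0.06*0.85*0.76 + 0.49*0.85*0.24 + 0.73*0.15*0.76 + 0.87*0.15*0.24 = 0.038760 + 0.099960 + 0.083220 + 0.031320 = 0.253260
Of this, 0.131280 comes from 0.099960 + 0.031320 (the bacterial infection=true cases).
So P(bacterial infection | fever) = 0.131280/0.253260 ≈ 0.5184.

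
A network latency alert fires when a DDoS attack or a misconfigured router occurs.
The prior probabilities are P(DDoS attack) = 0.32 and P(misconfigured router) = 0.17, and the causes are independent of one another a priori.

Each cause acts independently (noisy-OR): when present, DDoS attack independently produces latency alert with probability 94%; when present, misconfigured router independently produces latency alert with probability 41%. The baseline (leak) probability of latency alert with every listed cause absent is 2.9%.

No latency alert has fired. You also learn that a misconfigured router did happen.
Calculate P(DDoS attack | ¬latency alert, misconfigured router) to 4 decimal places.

Under noisy-OR, P(latency alert | causes) = 1 − (1−0.029)·∏(1−qᵢ) over the active causes.
By total probability over both values of DDoS attack:
  P(¬latency alert | misconfigured router) = 0.57289*0.68 + 0.034373*0.32
        = 0.389565 + 0.010999 = 0.400564
The terms with DDoS attack present sum to 0.010999, so
  P(DDoS attack | ¬latency alert, misconfigured router) = 0.010999 / 0.400564 ≈ 0.0275

P(DDoS attack | ¬latency alert, misconfigured router) ≈ 0.0275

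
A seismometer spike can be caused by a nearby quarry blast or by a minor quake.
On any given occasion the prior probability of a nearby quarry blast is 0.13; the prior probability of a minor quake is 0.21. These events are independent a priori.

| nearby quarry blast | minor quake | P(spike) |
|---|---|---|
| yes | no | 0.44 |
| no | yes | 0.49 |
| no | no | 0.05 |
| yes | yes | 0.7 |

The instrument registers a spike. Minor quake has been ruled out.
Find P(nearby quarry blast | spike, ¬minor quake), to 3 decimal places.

P(nearby quarry blast | spike, ¬minor quake) ≈ 0.568

For the numerator, keep only nearby quarry blast=true terms: 0.44*0.13 = 0.057200
The normalizing constant is 0.05*0.87 + 0.44*0.13 = 0.100700
P(nearby quarry blast | spike, ¬minor quake) = 0.057200/0.100700 ≈ 0.568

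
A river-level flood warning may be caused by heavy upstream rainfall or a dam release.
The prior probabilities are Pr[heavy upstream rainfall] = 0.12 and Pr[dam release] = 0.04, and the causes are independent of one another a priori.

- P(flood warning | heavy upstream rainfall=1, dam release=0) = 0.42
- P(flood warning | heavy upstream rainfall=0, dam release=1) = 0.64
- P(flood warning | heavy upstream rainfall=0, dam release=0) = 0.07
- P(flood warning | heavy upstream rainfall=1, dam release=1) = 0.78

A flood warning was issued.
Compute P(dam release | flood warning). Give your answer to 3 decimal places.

P(dam release | flood warning) ≈ 0.196

Numerator (weight on configurations with dam release): 0.022528 + 0.003744 = 0.026272
The normalizing constant is 0.07·0.88·0.96 + 0.64·0.88·0.04 + 0.42·0.12·0.96 + 0.78·0.12·0.04 = 0.133792
P(dam release | flood warning) = 0.026272/0.133792 ≈ 0.196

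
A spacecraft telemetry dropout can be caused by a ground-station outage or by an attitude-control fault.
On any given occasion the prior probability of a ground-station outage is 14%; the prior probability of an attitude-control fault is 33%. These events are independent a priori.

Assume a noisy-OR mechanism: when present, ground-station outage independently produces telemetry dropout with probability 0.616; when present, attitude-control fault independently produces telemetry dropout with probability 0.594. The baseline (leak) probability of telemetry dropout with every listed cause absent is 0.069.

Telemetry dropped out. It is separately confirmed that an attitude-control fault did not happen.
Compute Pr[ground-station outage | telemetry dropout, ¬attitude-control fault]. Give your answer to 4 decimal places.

Under noisy-OR, P(telemetry dropout | causes) = 1 − (1−0.069)·∏(1−qᵢ) over the active causes.
P(telemetry dropout | ¬attitude-control fault) = 0.069·0.86 + 0.642496·0.14 = 0.059340 + 0.089949 = 0.149289
Restricting to configurations with ground-station outage present: 0.642496·0.14 = 0.089949.
P(ground-station outage | telemetry dropout, ¬attitude-control fault) = 0.089949 / 0.149289 ≈ 0.6025

Pr[ground-station outage | telemetry dropout, ¬attitude-control fault] ≈ 0.6025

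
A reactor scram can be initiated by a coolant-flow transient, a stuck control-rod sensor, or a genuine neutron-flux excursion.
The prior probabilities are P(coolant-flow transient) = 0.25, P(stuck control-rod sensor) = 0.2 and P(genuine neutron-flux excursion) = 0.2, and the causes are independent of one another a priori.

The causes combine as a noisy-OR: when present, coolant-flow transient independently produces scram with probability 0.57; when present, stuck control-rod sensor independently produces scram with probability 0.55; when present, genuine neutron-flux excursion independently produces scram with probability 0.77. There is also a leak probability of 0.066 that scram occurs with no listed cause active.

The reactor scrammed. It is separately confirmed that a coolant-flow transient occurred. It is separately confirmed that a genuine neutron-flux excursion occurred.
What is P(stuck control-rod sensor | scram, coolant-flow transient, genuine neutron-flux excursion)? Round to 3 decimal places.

P(stuck control-rod sensor | scram, coolant-flow transient, genuine neutron-flux excursion) ≈ 0.209

Under noisy-OR, P(scram | causes) = 1 − (1−0.066)·∏(1−qᵢ) over the active causes.
P(scram | coolant-flow transient, genuine neutron-flux excursion) = 0.907627·0.8 + 0.958432·0.2 = 0.726102 + 0.191686 = 0.917788
The stuck control-rod sensor-present share is 0.958432·0.2 = 0.191686.
P(stuck control-rod sensor | scram, coolant-flow transient, genuine neutron-flux excursion) = 0.191686 / 0.917788 ≈ 0.209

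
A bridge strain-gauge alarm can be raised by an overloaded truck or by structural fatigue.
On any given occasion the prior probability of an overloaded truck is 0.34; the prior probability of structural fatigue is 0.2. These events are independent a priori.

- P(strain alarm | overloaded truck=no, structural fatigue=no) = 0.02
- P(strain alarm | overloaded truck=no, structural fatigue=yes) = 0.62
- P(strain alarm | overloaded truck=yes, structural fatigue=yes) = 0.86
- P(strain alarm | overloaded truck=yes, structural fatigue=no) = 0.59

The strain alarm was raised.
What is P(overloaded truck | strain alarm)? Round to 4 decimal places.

P(overloaded truck | strain alarm) ≈ 0.7032

Numerator (weight on configurations with overloaded truck): 0.160480 + 0.058480 = 0.218960
Denominator P(strain alarm): 0.02×0.66×0.8 + 0.62×0.66×0.2 + 0.59×0.34×0.8 + 0.86×0.34×0.2 = 0.311360
Posterior = 0.218960 / 0.311360 ≈ 0.7032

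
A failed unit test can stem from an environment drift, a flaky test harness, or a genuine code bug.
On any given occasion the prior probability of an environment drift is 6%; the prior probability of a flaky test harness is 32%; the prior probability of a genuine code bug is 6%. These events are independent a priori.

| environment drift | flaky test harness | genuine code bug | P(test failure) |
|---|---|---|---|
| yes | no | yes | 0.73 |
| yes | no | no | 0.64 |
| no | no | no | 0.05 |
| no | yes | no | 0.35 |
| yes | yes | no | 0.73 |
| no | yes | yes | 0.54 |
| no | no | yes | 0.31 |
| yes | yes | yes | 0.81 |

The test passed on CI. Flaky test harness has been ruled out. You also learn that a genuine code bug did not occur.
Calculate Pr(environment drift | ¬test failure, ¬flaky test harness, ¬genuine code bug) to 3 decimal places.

Pr(environment drift | ¬test failure, ¬flaky test harness, ¬genuine code bug) ≈ 0.024

By total probability over both values of environment drift:
  P(¬test failure | ¬flaky test harness, ¬genuine code bug) = 0.95*0.94 + 0.36*0.06
        = 0.893000 + 0.021600 = 0.914600
Configurations with environment drift contribute 0.021600, so
  P(environment drift | ¬test failure, ¬flaky test harness, ¬genuine code bug) = 0.021600 / 0.914600 ≈ 0.024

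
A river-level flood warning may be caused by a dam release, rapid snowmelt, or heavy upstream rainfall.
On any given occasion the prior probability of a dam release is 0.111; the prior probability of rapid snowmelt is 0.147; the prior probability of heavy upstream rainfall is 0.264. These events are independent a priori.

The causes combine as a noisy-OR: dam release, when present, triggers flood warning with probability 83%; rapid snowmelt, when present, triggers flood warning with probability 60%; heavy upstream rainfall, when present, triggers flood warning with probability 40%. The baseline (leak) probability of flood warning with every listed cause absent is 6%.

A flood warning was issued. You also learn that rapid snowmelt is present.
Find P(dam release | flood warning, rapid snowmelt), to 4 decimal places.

Under noisy-OR, P(flood warning | causes) = 1 − (1−0.06)·∏(1−qᵢ) over the active causes.
P(flood warning | rapid snowmelt) = 0.624·0.889·0.736 + 0.7744·0.889·0.264 + 0.93608·0.111·0.736 + 0.961648·0.111·0.264 = 0.408286 + 0.181749 + 0.076474 + 0.028180 = 0.694689
Restricting to configurations with dam release present: 0.076474 + 0.028180 = 0.104654.
Hence the posterior is 0.104654/0.694689 ≈ 0.1506.

P(dam release | flood warning, rapid snowmelt) ≈ 0.1506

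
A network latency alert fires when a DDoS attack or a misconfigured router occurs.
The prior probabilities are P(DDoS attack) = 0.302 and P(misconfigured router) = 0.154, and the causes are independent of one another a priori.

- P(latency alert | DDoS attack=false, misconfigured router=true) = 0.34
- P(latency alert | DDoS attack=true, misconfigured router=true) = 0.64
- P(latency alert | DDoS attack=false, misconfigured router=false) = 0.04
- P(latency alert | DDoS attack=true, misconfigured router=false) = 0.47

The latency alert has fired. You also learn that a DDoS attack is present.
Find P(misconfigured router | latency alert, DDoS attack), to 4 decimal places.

P(misconfigured router | latency alert, DDoS attack) ≈ 0.1986

Numerator (weight on configurations with misconfigured router): 0.64×0.154 = 0.098560
The normalizing constant is 0.47×0.846 + 0.64×0.154 = 0.496180
Posterior = 0.098560 / 0.496180 ≈ 0.1986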